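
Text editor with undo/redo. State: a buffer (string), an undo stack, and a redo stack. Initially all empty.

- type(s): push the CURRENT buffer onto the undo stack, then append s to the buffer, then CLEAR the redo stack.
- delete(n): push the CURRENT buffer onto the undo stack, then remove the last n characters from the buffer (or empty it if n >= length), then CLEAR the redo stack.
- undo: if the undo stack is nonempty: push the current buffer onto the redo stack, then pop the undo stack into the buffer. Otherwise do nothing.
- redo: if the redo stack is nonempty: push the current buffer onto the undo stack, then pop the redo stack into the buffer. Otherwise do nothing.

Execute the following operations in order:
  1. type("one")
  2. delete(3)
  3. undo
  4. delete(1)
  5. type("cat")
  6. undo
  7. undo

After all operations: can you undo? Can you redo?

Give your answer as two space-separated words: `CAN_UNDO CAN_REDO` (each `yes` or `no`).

After op 1 (type): buf='one' undo_depth=1 redo_depth=0
After op 2 (delete): buf='(empty)' undo_depth=2 redo_depth=0
After op 3 (undo): buf='one' undo_depth=1 redo_depth=1
After op 4 (delete): buf='on' undo_depth=2 redo_depth=0
After op 5 (type): buf='oncat' undo_depth=3 redo_depth=0
After op 6 (undo): buf='on' undo_depth=2 redo_depth=1
After op 7 (undo): buf='one' undo_depth=1 redo_depth=2

Answer: yes yes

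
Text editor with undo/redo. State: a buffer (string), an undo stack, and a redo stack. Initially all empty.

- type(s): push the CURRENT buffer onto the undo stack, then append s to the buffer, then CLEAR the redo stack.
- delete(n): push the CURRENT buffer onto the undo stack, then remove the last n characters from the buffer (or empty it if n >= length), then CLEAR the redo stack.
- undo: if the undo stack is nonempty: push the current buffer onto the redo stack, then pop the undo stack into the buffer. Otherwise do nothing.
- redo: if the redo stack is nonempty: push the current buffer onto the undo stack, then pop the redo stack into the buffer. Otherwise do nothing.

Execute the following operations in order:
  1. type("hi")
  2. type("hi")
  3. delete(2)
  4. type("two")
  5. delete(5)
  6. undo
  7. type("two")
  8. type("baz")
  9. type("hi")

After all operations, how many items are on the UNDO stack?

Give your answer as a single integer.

After op 1 (type): buf='hi' undo_depth=1 redo_depth=0
After op 2 (type): buf='hihi' undo_depth=2 redo_depth=0
After op 3 (delete): buf='hi' undo_depth=3 redo_depth=0
After op 4 (type): buf='hitwo' undo_depth=4 redo_depth=0
After op 5 (delete): buf='(empty)' undo_depth=5 redo_depth=0
After op 6 (undo): buf='hitwo' undo_depth=4 redo_depth=1
After op 7 (type): buf='hitwotwo' undo_depth=5 redo_depth=0
After op 8 (type): buf='hitwotwobaz' undo_depth=6 redo_depth=0
After op 9 (type): buf='hitwotwobazhi' undo_depth=7 redo_depth=0

Answer: 7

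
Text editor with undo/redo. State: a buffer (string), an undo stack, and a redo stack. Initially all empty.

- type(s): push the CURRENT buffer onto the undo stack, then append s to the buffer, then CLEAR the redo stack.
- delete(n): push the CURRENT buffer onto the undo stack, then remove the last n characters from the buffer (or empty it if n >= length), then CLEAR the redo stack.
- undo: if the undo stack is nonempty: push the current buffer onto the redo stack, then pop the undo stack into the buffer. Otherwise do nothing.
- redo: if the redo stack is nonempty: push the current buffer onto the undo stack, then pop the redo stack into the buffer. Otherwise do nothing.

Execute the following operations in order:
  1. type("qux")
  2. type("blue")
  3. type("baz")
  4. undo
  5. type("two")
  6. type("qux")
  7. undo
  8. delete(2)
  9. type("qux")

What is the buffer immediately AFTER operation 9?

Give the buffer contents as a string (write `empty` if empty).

Answer: quxbluetqux

Derivation:
After op 1 (type): buf='qux' undo_depth=1 redo_depth=0
After op 2 (type): buf='quxblue' undo_depth=2 redo_depth=0
After op 3 (type): buf='quxbluebaz' undo_depth=3 redo_depth=0
After op 4 (undo): buf='quxblue' undo_depth=2 redo_depth=1
After op 5 (type): buf='quxbluetwo' undo_depth=3 redo_depth=0
After op 6 (type): buf='quxbluetwoqux' undo_depth=4 redo_depth=0
After op 7 (undo): buf='quxbluetwo' undo_depth=3 redo_depth=1
After op 8 (delete): buf='quxbluet' undo_depth=4 redo_depth=0
After op 9 (type): buf='quxbluetqux' undo_depth=5 redo_depth=0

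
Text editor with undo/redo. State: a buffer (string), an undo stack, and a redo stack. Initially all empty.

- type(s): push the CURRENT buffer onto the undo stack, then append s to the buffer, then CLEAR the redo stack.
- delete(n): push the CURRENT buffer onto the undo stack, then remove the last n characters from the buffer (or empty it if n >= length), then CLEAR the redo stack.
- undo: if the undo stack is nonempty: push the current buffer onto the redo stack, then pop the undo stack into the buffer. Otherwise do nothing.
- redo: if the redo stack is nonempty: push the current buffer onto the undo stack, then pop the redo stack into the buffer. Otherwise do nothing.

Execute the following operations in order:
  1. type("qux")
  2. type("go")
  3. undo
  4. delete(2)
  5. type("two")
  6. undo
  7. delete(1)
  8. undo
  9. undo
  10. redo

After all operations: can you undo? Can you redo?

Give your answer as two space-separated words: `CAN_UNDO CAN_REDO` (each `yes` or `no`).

Answer: yes yes

Derivation:
After op 1 (type): buf='qux' undo_depth=1 redo_depth=0
After op 2 (type): buf='quxgo' undo_depth=2 redo_depth=0
After op 3 (undo): buf='qux' undo_depth=1 redo_depth=1
After op 4 (delete): buf='q' undo_depth=2 redo_depth=0
After op 5 (type): buf='qtwo' undo_depth=3 redo_depth=0
After op 6 (undo): buf='q' undo_depth=2 redo_depth=1
After op 7 (delete): buf='(empty)' undo_depth=3 redo_depth=0
After op 8 (undo): buf='q' undo_depth=2 redo_depth=1
After op 9 (undo): buf='qux' undo_depth=1 redo_depth=2
After op 10 (redo): buf='q' undo_depth=2 redo_depth=1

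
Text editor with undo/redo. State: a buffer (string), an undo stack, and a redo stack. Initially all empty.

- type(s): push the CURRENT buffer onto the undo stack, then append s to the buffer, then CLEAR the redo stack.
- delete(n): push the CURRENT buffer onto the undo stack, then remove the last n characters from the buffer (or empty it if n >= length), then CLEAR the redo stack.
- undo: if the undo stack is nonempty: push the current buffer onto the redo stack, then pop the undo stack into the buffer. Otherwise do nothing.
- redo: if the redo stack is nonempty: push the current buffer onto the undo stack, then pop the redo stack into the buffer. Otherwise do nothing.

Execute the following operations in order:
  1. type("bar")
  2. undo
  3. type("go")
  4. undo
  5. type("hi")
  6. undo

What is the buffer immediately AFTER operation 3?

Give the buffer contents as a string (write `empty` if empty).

Answer: go

Derivation:
After op 1 (type): buf='bar' undo_depth=1 redo_depth=0
After op 2 (undo): buf='(empty)' undo_depth=0 redo_depth=1
After op 3 (type): buf='go' undo_depth=1 redo_depth=0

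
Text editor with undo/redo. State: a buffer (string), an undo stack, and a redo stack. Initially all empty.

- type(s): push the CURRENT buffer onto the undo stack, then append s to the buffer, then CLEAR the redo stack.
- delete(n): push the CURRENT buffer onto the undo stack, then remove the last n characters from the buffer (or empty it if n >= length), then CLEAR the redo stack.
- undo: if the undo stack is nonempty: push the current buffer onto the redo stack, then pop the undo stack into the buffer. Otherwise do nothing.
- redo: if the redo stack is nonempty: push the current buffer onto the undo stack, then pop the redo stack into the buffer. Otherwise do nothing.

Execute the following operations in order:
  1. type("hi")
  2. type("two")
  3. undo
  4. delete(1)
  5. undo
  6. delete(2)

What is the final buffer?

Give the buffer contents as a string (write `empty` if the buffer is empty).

After op 1 (type): buf='hi' undo_depth=1 redo_depth=0
After op 2 (type): buf='hitwo' undo_depth=2 redo_depth=0
After op 3 (undo): buf='hi' undo_depth=1 redo_depth=1
After op 4 (delete): buf='h' undo_depth=2 redo_depth=0
After op 5 (undo): buf='hi' undo_depth=1 redo_depth=1
After op 6 (delete): buf='(empty)' undo_depth=2 redo_depth=0

Answer: empty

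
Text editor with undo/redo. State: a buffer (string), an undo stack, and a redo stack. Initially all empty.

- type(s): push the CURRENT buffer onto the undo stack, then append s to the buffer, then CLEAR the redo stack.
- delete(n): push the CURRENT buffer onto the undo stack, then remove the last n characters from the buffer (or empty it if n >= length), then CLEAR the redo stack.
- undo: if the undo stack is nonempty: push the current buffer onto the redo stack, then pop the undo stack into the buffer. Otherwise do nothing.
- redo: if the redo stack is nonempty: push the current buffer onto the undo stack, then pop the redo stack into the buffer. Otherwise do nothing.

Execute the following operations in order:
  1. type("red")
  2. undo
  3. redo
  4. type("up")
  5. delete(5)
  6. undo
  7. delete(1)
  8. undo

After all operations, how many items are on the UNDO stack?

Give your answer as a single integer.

After op 1 (type): buf='red' undo_depth=1 redo_depth=0
After op 2 (undo): buf='(empty)' undo_depth=0 redo_depth=1
After op 3 (redo): buf='red' undo_depth=1 redo_depth=0
After op 4 (type): buf='redup' undo_depth=2 redo_depth=0
After op 5 (delete): buf='(empty)' undo_depth=3 redo_depth=0
After op 6 (undo): buf='redup' undo_depth=2 redo_depth=1
After op 7 (delete): buf='redu' undo_depth=3 redo_depth=0
After op 8 (undo): buf='redup' undo_depth=2 redo_depth=1

Answer: 2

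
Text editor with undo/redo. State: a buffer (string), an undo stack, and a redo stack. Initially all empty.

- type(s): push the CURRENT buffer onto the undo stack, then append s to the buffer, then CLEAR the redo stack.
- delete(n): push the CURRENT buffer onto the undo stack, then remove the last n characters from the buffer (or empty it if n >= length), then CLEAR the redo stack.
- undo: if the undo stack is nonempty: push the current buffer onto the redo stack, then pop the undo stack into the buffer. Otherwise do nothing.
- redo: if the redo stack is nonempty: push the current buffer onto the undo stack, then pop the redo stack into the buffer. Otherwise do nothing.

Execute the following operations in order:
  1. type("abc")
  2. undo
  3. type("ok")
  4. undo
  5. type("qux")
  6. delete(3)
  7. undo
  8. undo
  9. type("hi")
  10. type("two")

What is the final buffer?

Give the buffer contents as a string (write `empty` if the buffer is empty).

Answer: hitwo

Derivation:
After op 1 (type): buf='abc' undo_depth=1 redo_depth=0
After op 2 (undo): buf='(empty)' undo_depth=0 redo_depth=1
After op 3 (type): buf='ok' undo_depth=1 redo_depth=0
After op 4 (undo): buf='(empty)' undo_depth=0 redo_depth=1
After op 5 (type): buf='qux' undo_depth=1 redo_depth=0
After op 6 (delete): buf='(empty)' undo_depth=2 redo_depth=0
After op 7 (undo): buf='qux' undo_depth=1 redo_depth=1
After op 8 (undo): buf='(empty)' undo_depth=0 redo_depth=2
After op 9 (type): buf='hi' undo_depth=1 redo_depth=0
After op 10 (type): buf='hitwo' undo_depth=2 redo_depth=0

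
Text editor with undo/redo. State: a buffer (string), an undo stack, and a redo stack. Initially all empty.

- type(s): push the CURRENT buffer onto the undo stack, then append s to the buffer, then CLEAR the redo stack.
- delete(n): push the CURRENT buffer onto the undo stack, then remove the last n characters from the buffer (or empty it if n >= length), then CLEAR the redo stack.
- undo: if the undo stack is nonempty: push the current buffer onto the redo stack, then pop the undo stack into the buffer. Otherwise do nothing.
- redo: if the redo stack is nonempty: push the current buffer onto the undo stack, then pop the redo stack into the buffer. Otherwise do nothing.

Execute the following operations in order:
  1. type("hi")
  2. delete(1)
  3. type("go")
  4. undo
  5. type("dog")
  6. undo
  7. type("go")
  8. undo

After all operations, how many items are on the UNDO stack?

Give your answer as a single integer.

Answer: 2

Derivation:
After op 1 (type): buf='hi' undo_depth=1 redo_depth=0
After op 2 (delete): buf='h' undo_depth=2 redo_depth=0
After op 3 (type): buf='hgo' undo_depth=3 redo_depth=0
After op 4 (undo): buf='h' undo_depth=2 redo_depth=1
After op 5 (type): buf='hdog' undo_depth=3 redo_depth=0
After op 6 (undo): buf='h' undo_depth=2 redo_depth=1
After op 7 (type): buf='hgo' undo_depth=3 redo_depth=0
After op 8 (undo): buf='h' undo_depth=2 redo_depth=1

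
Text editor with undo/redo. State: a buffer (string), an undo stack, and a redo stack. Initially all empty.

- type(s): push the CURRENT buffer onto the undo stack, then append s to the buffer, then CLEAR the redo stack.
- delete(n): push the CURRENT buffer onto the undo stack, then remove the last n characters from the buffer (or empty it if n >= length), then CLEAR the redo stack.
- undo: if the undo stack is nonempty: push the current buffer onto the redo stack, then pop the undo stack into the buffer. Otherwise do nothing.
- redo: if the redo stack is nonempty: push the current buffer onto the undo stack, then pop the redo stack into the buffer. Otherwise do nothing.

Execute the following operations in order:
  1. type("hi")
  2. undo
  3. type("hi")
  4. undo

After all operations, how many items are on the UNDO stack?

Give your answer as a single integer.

Answer: 0

Derivation:
After op 1 (type): buf='hi' undo_depth=1 redo_depth=0
After op 2 (undo): buf='(empty)' undo_depth=0 redo_depth=1
After op 3 (type): buf='hi' undo_depth=1 redo_depth=0
After op 4 (undo): buf='(empty)' undo_depth=0 redo_depth=1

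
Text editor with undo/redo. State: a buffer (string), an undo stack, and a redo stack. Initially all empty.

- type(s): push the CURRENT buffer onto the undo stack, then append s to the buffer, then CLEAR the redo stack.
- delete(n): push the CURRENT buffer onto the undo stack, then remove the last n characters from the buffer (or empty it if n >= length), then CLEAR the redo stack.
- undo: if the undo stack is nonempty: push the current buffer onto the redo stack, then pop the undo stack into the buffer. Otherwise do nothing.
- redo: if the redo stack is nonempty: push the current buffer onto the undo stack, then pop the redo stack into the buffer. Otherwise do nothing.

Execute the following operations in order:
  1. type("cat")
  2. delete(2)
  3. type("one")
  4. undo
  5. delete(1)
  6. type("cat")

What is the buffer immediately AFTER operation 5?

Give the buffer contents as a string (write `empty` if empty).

After op 1 (type): buf='cat' undo_depth=1 redo_depth=0
After op 2 (delete): buf='c' undo_depth=2 redo_depth=0
After op 3 (type): buf='cone' undo_depth=3 redo_depth=0
After op 4 (undo): buf='c' undo_depth=2 redo_depth=1
After op 5 (delete): buf='(empty)' undo_depth=3 redo_depth=0

Answer: empty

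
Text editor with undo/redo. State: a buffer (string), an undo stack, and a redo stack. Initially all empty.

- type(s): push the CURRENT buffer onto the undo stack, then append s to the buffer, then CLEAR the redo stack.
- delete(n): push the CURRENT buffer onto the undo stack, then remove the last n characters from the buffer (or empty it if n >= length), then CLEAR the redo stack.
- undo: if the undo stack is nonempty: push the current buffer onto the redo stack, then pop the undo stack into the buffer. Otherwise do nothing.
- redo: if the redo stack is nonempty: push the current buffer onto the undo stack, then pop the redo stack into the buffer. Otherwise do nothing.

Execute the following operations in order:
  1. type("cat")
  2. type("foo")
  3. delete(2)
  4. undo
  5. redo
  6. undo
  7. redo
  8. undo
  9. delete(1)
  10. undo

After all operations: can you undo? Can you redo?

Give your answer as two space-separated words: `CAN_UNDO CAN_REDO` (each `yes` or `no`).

After op 1 (type): buf='cat' undo_depth=1 redo_depth=0
After op 2 (type): buf='catfoo' undo_depth=2 redo_depth=0
After op 3 (delete): buf='catf' undo_depth=3 redo_depth=0
After op 4 (undo): buf='catfoo' undo_depth=2 redo_depth=1
After op 5 (redo): buf='catf' undo_depth=3 redo_depth=0
After op 6 (undo): buf='catfoo' undo_depth=2 redo_depth=1
After op 7 (redo): buf='catf' undo_depth=3 redo_depth=0
After op 8 (undo): buf='catfoo' undo_depth=2 redo_depth=1
After op 9 (delete): buf='catfo' undo_depth=3 redo_depth=0
After op 10 (undo): buf='catfoo' undo_depth=2 redo_depth=1

Answer: yes yes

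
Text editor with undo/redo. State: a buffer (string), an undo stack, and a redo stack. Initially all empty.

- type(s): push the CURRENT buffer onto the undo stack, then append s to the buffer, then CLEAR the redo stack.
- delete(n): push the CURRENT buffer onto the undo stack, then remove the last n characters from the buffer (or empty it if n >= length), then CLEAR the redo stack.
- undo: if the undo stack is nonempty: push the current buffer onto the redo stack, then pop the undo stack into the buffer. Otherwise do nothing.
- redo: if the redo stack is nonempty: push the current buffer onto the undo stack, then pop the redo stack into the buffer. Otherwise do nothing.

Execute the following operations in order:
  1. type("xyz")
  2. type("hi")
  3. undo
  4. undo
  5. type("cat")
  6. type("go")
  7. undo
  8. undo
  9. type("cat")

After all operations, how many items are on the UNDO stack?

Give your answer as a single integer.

Answer: 1

Derivation:
After op 1 (type): buf='xyz' undo_depth=1 redo_depth=0
After op 2 (type): buf='xyzhi' undo_depth=2 redo_depth=0
After op 3 (undo): buf='xyz' undo_depth=1 redo_depth=1
After op 4 (undo): buf='(empty)' undo_depth=0 redo_depth=2
After op 5 (type): buf='cat' undo_depth=1 redo_depth=0
After op 6 (type): buf='catgo' undo_depth=2 redo_depth=0
After op 7 (undo): buf='cat' undo_depth=1 redo_depth=1
After op 8 (undo): buf='(empty)' undo_depth=0 redo_depth=2
After op 9 (type): buf='cat' undo_depth=1 redo_depth=0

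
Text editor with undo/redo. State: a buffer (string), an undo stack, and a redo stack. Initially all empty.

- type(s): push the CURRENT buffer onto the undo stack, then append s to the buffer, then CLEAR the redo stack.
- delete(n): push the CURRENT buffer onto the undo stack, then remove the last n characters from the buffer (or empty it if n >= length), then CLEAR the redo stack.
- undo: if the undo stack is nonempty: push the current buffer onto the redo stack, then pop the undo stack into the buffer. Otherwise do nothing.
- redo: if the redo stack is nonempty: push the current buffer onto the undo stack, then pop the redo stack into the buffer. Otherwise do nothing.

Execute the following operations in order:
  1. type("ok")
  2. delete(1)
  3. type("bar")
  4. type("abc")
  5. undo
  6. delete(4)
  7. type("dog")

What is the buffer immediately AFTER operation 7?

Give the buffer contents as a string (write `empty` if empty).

Answer: dog

Derivation:
After op 1 (type): buf='ok' undo_depth=1 redo_depth=0
After op 2 (delete): buf='o' undo_depth=2 redo_depth=0
After op 3 (type): buf='obar' undo_depth=3 redo_depth=0
After op 4 (type): buf='obarabc' undo_depth=4 redo_depth=0
After op 5 (undo): buf='obar' undo_depth=3 redo_depth=1
After op 6 (delete): buf='(empty)' undo_depth=4 redo_depth=0
After op 7 (type): buf='dog' undo_depth=5 redo_depth=0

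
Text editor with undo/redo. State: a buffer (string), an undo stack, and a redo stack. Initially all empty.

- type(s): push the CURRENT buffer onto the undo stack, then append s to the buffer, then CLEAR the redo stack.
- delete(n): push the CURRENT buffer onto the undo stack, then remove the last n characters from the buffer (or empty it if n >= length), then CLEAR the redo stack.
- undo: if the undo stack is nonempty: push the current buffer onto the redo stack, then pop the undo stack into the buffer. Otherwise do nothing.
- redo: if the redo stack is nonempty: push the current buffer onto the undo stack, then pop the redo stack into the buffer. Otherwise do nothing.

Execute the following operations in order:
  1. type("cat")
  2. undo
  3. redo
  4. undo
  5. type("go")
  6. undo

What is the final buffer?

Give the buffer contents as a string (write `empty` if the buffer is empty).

After op 1 (type): buf='cat' undo_depth=1 redo_depth=0
After op 2 (undo): buf='(empty)' undo_depth=0 redo_depth=1
After op 3 (redo): buf='cat' undo_depth=1 redo_depth=0
After op 4 (undo): buf='(empty)' undo_depth=0 redo_depth=1
After op 5 (type): buf='go' undo_depth=1 redo_depth=0
After op 6 (undo): buf='(empty)' undo_depth=0 redo_depth=1

Answer: empty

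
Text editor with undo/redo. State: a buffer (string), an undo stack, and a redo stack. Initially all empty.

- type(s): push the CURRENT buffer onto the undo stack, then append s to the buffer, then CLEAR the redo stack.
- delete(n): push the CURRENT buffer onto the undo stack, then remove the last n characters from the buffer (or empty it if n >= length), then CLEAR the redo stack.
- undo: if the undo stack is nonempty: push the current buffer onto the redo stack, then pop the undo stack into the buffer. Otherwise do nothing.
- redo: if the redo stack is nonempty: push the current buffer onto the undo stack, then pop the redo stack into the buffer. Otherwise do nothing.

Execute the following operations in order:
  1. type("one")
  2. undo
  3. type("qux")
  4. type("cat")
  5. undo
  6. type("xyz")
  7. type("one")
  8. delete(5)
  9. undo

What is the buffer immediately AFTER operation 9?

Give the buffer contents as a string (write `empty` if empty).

Answer: quxxyzone

Derivation:
After op 1 (type): buf='one' undo_depth=1 redo_depth=0
After op 2 (undo): buf='(empty)' undo_depth=0 redo_depth=1
After op 3 (type): buf='qux' undo_depth=1 redo_depth=0
After op 4 (type): buf='quxcat' undo_depth=2 redo_depth=0
After op 5 (undo): buf='qux' undo_depth=1 redo_depth=1
After op 6 (type): buf='quxxyz' undo_depth=2 redo_depth=0
After op 7 (type): buf='quxxyzone' undo_depth=3 redo_depth=0
After op 8 (delete): buf='quxx' undo_depth=4 redo_depth=0
After op 9 (undo): buf='quxxyzone' undo_depth=3 redo_depth=1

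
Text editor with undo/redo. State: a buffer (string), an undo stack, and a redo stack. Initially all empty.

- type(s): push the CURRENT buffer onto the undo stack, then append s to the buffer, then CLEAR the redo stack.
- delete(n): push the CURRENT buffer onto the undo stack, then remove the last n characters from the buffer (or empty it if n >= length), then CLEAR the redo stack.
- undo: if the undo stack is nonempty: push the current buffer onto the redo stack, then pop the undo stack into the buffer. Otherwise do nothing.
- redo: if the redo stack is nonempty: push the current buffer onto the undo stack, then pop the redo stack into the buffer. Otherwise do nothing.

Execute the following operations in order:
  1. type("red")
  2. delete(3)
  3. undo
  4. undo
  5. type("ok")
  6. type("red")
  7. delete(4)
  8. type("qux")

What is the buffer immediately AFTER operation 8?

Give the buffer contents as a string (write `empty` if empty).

Answer: oqux

Derivation:
After op 1 (type): buf='red' undo_depth=1 redo_depth=0
After op 2 (delete): buf='(empty)' undo_depth=2 redo_depth=0
After op 3 (undo): buf='red' undo_depth=1 redo_depth=1
After op 4 (undo): buf='(empty)' undo_depth=0 redo_depth=2
After op 5 (type): buf='ok' undo_depth=1 redo_depth=0
After op 6 (type): buf='okred' undo_depth=2 redo_depth=0
After op 7 (delete): buf='o' undo_depth=3 redo_depth=0
After op 8 (type): buf='oqux' undo_depth=4 redo_depth=0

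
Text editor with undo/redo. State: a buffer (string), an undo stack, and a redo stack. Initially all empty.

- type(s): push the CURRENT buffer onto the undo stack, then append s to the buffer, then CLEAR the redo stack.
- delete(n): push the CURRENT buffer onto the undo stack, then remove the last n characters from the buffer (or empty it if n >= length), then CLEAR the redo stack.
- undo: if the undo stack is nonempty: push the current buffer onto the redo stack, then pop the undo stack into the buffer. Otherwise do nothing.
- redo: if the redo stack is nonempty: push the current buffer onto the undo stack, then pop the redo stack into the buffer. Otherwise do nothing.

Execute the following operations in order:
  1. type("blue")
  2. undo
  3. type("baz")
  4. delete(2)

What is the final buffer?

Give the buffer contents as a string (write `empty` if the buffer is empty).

Answer: b

Derivation:
After op 1 (type): buf='blue' undo_depth=1 redo_depth=0
After op 2 (undo): buf='(empty)' undo_depth=0 redo_depth=1
After op 3 (type): buf='baz' undo_depth=1 redo_depth=0
After op 4 (delete): buf='b' undo_depth=2 redo_depth=0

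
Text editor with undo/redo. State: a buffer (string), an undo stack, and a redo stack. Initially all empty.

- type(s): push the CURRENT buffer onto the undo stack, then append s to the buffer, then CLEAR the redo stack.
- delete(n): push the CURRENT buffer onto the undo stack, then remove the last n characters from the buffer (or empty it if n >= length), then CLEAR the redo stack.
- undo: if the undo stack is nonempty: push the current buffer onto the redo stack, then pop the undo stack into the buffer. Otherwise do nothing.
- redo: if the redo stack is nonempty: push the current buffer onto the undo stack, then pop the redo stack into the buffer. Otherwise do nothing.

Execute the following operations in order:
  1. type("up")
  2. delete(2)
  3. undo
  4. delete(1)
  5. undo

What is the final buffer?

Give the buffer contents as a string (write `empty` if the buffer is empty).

Answer: up

Derivation:
After op 1 (type): buf='up' undo_depth=1 redo_depth=0
After op 2 (delete): buf='(empty)' undo_depth=2 redo_depth=0
After op 3 (undo): buf='up' undo_depth=1 redo_depth=1
After op 4 (delete): buf='u' undo_depth=2 redo_depth=0
After op 5 (undo): buf='up' undo_depth=1 redo_depth=1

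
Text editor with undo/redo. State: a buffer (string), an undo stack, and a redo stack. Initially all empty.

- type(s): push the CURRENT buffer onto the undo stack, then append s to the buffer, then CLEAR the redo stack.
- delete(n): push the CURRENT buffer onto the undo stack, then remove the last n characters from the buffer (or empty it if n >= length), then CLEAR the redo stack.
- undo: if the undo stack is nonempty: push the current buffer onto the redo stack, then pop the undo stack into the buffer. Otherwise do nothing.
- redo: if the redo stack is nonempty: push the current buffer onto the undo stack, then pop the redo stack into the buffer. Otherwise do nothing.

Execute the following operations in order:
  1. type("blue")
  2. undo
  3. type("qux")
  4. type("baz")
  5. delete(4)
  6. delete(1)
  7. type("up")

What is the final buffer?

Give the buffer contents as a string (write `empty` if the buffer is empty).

Answer: qup

Derivation:
After op 1 (type): buf='blue' undo_depth=1 redo_depth=0
After op 2 (undo): buf='(empty)' undo_depth=0 redo_depth=1
After op 3 (type): buf='qux' undo_depth=1 redo_depth=0
After op 4 (type): buf='quxbaz' undo_depth=2 redo_depth=0
After op 5 (delete): buf='qu' undo_depth=3 redo_depth=0
After op 6 (delete): buf='q' undo_depth=4 redo_depth=0
After op 7 (type): buf='qup' undo_depth=5 redo_depth=0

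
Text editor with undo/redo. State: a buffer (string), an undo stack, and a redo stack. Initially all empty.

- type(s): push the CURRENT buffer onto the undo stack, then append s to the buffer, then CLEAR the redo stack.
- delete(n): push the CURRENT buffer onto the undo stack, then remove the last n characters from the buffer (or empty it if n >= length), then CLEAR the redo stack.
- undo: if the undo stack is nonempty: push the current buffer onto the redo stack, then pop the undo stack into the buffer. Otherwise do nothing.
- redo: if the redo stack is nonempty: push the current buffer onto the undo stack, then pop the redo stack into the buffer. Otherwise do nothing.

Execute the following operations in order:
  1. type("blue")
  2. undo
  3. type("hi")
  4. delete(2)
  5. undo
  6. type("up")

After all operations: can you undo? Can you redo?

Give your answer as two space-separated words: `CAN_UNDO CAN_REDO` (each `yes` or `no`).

Answer: yes no

Derivation:
After op 1 (type): buf='blue' undo_depth=1 redo_depth=0
After op 2 (undo): buf='(empty)' undo_depth=0 redo_depth=1
After op 3 (type): buf='hi' undo_depth=1 redo_depth=0
After op 4 (delete): buf='(empty)' undo_depth=2 redo_depth=0
After op 5 (undo): buf='hi' undo_depth=1 redo_depth=1
After op 6 (type): buf='hiup' undo_depth=2 redo_depth=0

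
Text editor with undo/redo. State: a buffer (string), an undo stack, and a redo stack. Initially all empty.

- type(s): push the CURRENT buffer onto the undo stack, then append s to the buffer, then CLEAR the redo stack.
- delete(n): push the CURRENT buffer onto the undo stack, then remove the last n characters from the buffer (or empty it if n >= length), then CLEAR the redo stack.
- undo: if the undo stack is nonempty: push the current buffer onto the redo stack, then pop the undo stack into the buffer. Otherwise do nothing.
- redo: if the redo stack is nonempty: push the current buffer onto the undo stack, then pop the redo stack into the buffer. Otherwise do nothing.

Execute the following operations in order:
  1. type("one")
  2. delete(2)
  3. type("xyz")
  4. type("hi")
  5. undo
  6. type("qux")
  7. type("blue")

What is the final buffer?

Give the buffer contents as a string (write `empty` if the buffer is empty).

After op 1 (type): buf='one' undo_depth=1 redo_depth=0
After op 2 (delete): buf='o' undo_depth=2 redo_depth=0
After op 3 (type): buf='oxyz' undo_depth=3 redo_depth=0
After op 4 (type): buf='oxyzhi' undo_depth=4 redo_depth=0
After op 5 (undo): buf='oxyz' undo_depth=3 redo_depth=1
After op 6 (type): buf='oxyzqux' undo_depth=4 redo_depth=0
After op 7 (type): buf='oxyzquxblue' undo_depth=5 redo_depth=0

Answer: oxyzquxblue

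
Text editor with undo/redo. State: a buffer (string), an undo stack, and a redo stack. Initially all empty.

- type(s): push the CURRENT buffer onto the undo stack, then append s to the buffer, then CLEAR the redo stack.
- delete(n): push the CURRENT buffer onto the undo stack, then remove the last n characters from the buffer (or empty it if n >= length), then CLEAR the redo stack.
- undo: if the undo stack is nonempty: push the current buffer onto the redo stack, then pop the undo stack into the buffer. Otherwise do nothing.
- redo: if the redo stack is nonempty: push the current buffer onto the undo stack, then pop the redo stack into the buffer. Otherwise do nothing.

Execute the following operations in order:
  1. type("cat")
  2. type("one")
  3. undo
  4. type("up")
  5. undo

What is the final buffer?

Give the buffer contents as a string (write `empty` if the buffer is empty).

Answer: cat

Derivation:
After op 1 (type): buf='cat' undo_depth=1 redo_depth=0
After op 2 (type): buf='catone' undo_depth=2 redo_depth=0
After op 3 (undo): buf='cat' undo_depth=1 redo_depth=1
After op 4 (type): buf='catup' undo_depth=2 redo_depth=0
After op 5 (undo): buf='cat' undo_depth=1 redo_depth=1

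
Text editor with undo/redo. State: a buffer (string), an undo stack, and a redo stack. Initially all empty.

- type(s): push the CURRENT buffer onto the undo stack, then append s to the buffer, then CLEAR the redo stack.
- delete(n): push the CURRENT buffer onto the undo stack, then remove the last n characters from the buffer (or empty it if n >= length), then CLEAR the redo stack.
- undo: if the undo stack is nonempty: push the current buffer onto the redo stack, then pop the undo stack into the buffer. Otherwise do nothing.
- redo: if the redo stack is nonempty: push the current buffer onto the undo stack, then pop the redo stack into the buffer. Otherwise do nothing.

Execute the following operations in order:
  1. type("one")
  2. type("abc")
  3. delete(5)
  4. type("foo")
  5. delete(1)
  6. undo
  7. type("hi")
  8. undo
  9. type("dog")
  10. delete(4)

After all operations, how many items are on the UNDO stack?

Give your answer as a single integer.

Answer: 6

Derivation:
After op 1 (type): buf='one' undo_depth=1 redo_depth=0
After op 2 (type): buf='oneabc' undo_depth=2 redo_depth=0
After op 3 (delete): buf='o' undo_depth=3 redo_depth=0
After op 4 (type): buf='ofoo' undo_depth=4 redo_depth=0
After op 5 (delete): buf='ofo' undo_depth=5 redo_depth=0
After op 6 (undo): buf='ofoo' undo_depth=4 redo_depth=1
After op 7 (type): buf='ofoohi' undo_depth=5 redo_depth=0
After op 8 (undo): buf='ofoo' undo_depth=4 redo_depth=1
After op 9 (type): buf='ofoodog' undo_depth=5 redo_depth=0
After op 10 (delete): buf='ofo' undo_depth=6 redo_depth=0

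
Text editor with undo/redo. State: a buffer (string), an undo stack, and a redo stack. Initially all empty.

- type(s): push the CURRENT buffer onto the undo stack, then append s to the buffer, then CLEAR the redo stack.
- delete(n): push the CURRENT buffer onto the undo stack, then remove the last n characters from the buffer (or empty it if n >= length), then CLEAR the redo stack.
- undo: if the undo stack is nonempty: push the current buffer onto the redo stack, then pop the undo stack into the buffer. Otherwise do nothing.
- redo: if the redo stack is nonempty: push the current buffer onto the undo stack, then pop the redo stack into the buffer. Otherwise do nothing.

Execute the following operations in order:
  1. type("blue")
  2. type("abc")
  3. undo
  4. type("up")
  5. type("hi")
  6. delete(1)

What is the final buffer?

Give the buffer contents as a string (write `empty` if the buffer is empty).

After op 1 (type): buf='blue' undo_depth=1 redo_depth=0
After op 2 (type): buf='blueabc' undo_depth=2 redo_depth=0
After op 3 (undo): buf='blue' undo_depth=1 redo_depth=1
After op 4 (type): buf='blueup' undo_depth=2 redo_depth=0
After op 5 (type): buf='blueuphi' undo_depth=3 redo_depth=0
After op 6 (delete): buf='blueuph' undo_depth=4 redo_depth=0

Answer: blueuph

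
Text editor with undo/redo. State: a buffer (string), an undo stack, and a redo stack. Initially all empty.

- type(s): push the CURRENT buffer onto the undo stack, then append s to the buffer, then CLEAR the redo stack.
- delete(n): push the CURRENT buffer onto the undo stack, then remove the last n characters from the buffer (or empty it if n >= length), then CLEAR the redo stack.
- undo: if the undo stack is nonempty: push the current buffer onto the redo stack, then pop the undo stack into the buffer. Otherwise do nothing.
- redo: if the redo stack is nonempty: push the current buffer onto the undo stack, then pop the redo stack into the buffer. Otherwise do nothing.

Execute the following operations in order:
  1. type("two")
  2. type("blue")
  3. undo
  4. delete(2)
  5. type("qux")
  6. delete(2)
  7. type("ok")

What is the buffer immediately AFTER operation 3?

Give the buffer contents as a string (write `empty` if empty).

After op 1 (type): buf='two' undo_depth=1 redo_depth=0
After op 2 (type): buf='twoblue' undo_depth=2 redo_depth=0
After op 3 (undo): buf='two' undo_depth=1 redo_depth=1

Answer: two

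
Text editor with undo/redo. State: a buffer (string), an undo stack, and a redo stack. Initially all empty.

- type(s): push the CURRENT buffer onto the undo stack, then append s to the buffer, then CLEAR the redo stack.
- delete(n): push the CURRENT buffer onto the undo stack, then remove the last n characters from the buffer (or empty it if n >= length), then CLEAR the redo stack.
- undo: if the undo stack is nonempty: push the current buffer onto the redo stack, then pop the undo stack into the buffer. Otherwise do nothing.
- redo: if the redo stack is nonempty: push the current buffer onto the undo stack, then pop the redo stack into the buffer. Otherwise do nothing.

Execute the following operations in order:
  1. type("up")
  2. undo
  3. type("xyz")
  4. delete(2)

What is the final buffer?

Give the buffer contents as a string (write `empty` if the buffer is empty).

Answer: x

Derivation:
After op 1 (type): buf='up' undo_depth=1 redo_depth=0
After op 2 (undo): buf='(empty)' undo_depth=0 redo_depth=1
After op 3 (type): buf='xyz' undo_depth=1 redo_depth=0
After op 4 (delete): buf='x' undo_depth=2 redo_depth=0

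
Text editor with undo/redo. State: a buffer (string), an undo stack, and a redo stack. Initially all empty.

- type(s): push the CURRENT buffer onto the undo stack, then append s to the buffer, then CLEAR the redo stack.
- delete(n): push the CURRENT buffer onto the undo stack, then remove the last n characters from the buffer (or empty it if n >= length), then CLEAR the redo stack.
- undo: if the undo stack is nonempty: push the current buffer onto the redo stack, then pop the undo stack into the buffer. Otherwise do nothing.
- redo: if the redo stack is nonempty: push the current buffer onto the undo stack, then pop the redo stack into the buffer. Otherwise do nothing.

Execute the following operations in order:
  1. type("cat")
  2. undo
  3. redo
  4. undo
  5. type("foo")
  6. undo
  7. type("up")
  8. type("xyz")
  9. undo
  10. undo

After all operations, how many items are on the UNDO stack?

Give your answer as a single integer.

After op 1 (type): buf='cat' undo_depth=1 redo_depth=0
After op 2 (undo): buf='(empty)' undo_depth=0 redo_depth=1
After op 3 (redo): buf='cat' undo_depth=1 redo_depth=0
After op 4 (undo): buf='(empty)' undo_depth=0 redo_depth=1
After op 5 (type): buf='foo' undo_depth=1 redo_depth=0
After op 6 (undo): buf='(empty)' undo_depth=0 redo_depth=1
After op 7 (type): buf='up' undo_depth=1 redo_depth=0
After op 8 (type): buf='upxyz' undo_depth=2 redo_depth=0
After op 9 (undo): buf='up' undo_depth=1 redo_depth=1
After op 10 (undo): buf='(empty)' undo_depth=0 redo_depth=2

Answer: 0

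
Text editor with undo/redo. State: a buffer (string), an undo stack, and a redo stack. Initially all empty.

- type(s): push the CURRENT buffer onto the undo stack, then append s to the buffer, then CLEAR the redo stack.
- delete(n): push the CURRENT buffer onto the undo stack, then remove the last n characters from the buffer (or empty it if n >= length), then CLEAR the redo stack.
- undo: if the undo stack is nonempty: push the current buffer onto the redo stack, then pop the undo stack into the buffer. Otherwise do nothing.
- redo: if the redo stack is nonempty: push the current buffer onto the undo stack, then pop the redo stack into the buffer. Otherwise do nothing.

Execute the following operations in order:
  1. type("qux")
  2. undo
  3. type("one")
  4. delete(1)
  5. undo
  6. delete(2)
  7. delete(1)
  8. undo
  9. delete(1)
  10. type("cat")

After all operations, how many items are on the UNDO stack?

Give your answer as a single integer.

After op 1 (type): buf='qux' undo_depth=1 redo_depth=0
After op 2 (undo): buf='(empty)' undo_depth=0 redo_depth=1
After op 3 (type): buf='one' undo_depth=1 redo_depth=0
After op 4 (delete): buf='on' undo_depth=2 redo_depth=0
After op 5 (undo): buf='one' undo_depth=1 redo_depth=1
After op 6 (delete): buf='o' undo_depth=2 redo_depth=0
After op 7 (delete): buf='(empty)' undo_depth=3 redo_depth=0
After op 8 (undo): buf='o' undo_depth=2 redo_depth=1
After op 9 (delete): buf='(empty)' undo_depth=3 redo_depth=0
After op 10 (type): buf='cat' undo_depth=4 redo_depth=0

Answer: 4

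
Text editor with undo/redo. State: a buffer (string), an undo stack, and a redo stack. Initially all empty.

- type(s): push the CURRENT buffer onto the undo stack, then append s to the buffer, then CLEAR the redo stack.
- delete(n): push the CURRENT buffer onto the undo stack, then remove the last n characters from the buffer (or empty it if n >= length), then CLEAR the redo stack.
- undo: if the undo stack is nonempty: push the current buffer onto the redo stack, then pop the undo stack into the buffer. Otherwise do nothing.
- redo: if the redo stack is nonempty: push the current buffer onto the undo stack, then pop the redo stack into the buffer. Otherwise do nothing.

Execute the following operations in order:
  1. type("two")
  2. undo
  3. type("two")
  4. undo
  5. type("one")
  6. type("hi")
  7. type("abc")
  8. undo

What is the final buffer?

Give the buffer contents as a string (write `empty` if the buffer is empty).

After op 1 (type): buf='two' undo_depth=1 redo_depth=0
After op 2 (undo): buf='(empty)' undo_depth=0 redo_depth=1
After op 3 (type): buf='two' undo_depth=1 redo_depth=0
After op 4 (undo): buf='(empty)' undo_depth=0 redo_depth=1
After op 5 (type): buf='one' undo_depth=1 redo_depth=0
After op 6 (type): buf='onehi' undo_depth=2 redo_depth=0
After op 7 (type): buf='onehiabc' undo_depth=3 redo_depth=0
After op 8 (undo): buf='onehi' undo_depth=2 redo_depth=1

Answer: onehi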